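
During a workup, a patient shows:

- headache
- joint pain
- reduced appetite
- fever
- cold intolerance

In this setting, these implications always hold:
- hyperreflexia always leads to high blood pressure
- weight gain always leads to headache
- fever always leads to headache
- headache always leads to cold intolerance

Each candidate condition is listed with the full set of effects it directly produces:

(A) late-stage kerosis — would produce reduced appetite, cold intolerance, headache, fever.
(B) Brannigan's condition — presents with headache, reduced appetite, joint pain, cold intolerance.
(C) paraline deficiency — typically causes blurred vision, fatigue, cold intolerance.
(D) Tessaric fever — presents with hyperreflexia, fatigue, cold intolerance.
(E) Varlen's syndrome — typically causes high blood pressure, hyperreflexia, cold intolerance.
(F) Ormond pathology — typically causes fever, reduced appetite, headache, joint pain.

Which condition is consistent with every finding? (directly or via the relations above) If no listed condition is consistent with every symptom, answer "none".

F

Checking each candidate against the observations:
(A) late-stage kerosis — does not account for joint pain
(B) Brannigan's condition — headache match; joint pain match; reduced appetite match; fever miss; cold intolerance match
(C) paraline deficiency — does not account for headache, joint pain, reduced appetite, fever
(D) Tessaric fever — headache miss; joint pain miss; reduced appetite miss; fever miss; cold intolerance match
(E) Varlen's syndrome — does not account for headache, joint pain, reduced appetite, fever
(F) Ormond pathology — accounts for every observation (cold intolerance via headache → cold intolerance)
(F) is the only candidate with no mismatches.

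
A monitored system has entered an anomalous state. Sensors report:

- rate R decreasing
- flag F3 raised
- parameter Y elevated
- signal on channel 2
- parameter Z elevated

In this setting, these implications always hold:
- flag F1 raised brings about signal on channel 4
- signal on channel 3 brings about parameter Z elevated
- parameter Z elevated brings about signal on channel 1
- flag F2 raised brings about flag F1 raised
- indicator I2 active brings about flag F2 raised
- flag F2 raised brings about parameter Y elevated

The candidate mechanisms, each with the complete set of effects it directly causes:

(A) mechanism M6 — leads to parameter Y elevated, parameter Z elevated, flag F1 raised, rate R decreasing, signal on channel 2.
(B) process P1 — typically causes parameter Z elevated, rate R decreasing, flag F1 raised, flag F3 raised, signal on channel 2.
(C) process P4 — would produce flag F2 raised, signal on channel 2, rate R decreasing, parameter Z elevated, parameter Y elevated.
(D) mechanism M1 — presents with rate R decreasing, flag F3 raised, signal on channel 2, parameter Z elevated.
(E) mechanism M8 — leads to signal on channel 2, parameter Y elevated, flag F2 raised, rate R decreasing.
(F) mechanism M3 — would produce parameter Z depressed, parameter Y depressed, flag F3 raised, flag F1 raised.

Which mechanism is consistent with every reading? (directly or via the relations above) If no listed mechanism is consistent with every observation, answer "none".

Per-candidate check:
(A) mechanism M6 — does not account for flag F3 raised
(B) process P1 — does not account for parameter Y elevated
(C) process P4 — rate R decreasing +; flag F3 raised -; parameter Y elevated +; signal on channel 2 +; parameter Z elevated +
(D) mechanism M1 — rate R decreasing +; flag F3 raised +; parameter Y elevated -; signal on channel 2 +; parameter Z elevated +
(E) mechanism M8 — does not account for flag F3 raised, parameter Z elevated
(F) mechanism M3 — fails on rate R decreasing, parameter Y elevated, signal on channel 2, parameter Z elevated (predicts parameter Y depressed, not parameter Y elevated; predicts parameter Z depressed, not parameter Z elevated)
Every candidate fails on at least one observation.

none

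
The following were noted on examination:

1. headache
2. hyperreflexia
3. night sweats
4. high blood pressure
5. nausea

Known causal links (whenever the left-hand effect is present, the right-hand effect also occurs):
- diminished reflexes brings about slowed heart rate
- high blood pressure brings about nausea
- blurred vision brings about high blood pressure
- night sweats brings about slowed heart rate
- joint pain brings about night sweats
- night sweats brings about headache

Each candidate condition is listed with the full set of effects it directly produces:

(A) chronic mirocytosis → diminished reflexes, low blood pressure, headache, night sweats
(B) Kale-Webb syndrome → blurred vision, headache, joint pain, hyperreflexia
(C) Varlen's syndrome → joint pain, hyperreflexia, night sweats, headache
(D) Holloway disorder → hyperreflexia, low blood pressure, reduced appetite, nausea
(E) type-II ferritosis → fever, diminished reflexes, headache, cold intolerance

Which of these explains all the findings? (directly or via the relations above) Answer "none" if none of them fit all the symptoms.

For each candidate, compare predicted effects to what was observed:
(A) chronic mirocytosis — headache ✓; hyperreflexia ✗; night sweats ✓; high blood pressure ✗; nausea ✗
(B) Kale-Webb syndrome — accounts for every observation (night sweats through joint pain → night sweats)
(C) Varlen's syndrome — headache ✓; hyperreflexia ✓; night sweats ✓; high blood pressure ✗; nausea ✗
(D) Holloway disorder — headache ✗; hyperreflexia ✓; night sweats ✗; high blood pressure ✗; nausea ✓
(E) type-II ferritosis — headache ✓; hyperreflexia ✗; night sweats ✗; high blood pressure ✗; nausea ✗
Only (B) is consistent with every observation.

B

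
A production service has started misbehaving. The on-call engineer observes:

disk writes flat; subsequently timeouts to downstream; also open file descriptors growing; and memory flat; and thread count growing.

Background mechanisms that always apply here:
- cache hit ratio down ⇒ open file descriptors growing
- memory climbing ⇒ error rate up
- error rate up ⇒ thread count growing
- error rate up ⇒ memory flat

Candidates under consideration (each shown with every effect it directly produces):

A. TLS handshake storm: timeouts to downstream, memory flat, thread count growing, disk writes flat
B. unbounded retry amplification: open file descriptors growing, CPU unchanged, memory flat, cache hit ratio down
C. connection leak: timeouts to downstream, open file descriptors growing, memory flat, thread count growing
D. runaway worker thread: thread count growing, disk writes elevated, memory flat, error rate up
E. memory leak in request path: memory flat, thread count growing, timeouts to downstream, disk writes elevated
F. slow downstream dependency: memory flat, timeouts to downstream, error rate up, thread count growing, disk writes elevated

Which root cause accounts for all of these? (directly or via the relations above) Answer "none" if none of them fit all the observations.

Checking each candidate against the observations:
(A) TLS handshake storm — does not account for open file descriptors growing
(B) unbounded retry amplification — disk writes flat NO; timeouts to downstream NO; open file descriptors growing yes; memory flat yes; thread count growing NO
(C) connection leak — disk writes flat NO; timeouts to downstream yes; open file descriptors growing yes; memory flat yes; thread count growing yes
(D) runaway worker thread — disk writes flat NO; timeouts to downstream NO; open file descriptors growing NO; memory flat yes; thread count growing yes
(E) memory leak in request path — disk writes flat NO; timeouts to downstream yes; open file descriptors growing NO; memory flat yes; thread count growing yes
(F) slow downstream dependency — fails on disk writes flat, open file descriptors growing (predicts disk writes elevated, not disk writes flat)
None of the listed candidates fits everything.

none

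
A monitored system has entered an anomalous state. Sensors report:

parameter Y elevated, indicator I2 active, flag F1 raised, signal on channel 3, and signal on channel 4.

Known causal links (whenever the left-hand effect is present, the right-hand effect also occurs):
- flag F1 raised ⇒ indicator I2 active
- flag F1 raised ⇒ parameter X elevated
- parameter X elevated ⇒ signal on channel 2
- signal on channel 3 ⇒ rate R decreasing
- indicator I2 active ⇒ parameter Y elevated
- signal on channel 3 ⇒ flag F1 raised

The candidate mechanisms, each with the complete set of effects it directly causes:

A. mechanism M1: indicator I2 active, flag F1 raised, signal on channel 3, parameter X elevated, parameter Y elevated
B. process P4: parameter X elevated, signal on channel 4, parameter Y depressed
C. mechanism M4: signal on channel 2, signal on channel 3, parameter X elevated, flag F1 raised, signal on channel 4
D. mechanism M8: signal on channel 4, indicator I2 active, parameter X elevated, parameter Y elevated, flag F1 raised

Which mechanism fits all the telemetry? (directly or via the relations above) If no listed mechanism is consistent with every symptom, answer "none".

C

Per-candidate check:
(A) mechanism M1 — parameter Y elevated match; indicator I2 active match; flag F1 raised match; signal on channel 3 match; signal on channel 4 miss
(B) process P4 — fails on parameter Y elevated, indicator I2 active, flag F1 raised, signal on channel 3 (predicts parameter Y depressed, not parameter Y elevated)
(C) mechanism M4 — accounts for every observation (parameter Y elevated through flag F1 raised → indicator I2 active → parameter Y elevated)
(D) mechanism M8 — parameter Y elevated match; indicator I2 active match; flag F1 raised match; signal on channel 3 miss; signal on channel 4 match
(C) alone accounts for all the evidence.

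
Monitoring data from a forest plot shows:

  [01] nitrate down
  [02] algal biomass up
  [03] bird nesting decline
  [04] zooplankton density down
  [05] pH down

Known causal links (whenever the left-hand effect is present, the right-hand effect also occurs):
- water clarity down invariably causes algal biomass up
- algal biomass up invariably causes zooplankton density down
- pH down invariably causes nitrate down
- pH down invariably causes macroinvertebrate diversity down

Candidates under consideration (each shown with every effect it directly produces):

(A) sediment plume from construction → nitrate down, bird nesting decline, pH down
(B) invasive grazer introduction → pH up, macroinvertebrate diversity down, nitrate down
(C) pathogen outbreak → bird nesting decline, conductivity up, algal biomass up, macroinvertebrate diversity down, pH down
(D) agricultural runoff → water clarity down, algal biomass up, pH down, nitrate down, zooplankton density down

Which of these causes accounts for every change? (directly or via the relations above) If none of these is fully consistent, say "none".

Testing each hypothesis:
(A) sediment plume from construction — nitrate down +; algal biomass up -; bird nesting decline +; zooplankton density down -; pH down +
(B) invasive grazer introduction — fails on algal biomass up, bird nesting decline, zooplankton density down, pH down (predicts pH up, not pH down)
(C) pathogen outbreak — nitrate down + (through pH down → nitrate down); algal biomass up +; bird nesting decline +; zooplankton density down + (through algal biomass up → zooplankton density down); pH down +
(D) agricultural runoff — does not account for bird nesting decline
(C) alone accounts for all the evidence.

C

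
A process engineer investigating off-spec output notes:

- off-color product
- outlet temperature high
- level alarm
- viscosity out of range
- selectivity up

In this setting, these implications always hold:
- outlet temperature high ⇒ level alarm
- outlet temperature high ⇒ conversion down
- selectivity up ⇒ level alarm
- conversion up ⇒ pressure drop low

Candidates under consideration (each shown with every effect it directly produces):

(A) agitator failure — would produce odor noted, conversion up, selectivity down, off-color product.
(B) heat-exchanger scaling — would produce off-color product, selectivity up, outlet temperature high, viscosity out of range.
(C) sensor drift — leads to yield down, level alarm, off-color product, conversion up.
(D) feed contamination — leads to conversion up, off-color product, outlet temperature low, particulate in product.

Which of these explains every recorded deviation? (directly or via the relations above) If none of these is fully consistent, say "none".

Testing each hypothesis:
(A) agitator failure — off-color product +; outlet temperature high -; level alarm -; viscosity out of range -; selectivity up -
(B) heat-exchanger scaling — off-color product +; outlet temperature high +; level alarm + (via selectivity up → level alarm); viscosity out of range +; selectivity up +
(C) sensor drift — does not account for outlet temperature high, viscosity out of range, selectivity up
(D) feed contamination — fails on outlet temperature high, level alarm, viscosity out of range, selectivity up (predicts outlet temperature low, not outlet temperature high)
(B) alone accounts for all the evidence.

B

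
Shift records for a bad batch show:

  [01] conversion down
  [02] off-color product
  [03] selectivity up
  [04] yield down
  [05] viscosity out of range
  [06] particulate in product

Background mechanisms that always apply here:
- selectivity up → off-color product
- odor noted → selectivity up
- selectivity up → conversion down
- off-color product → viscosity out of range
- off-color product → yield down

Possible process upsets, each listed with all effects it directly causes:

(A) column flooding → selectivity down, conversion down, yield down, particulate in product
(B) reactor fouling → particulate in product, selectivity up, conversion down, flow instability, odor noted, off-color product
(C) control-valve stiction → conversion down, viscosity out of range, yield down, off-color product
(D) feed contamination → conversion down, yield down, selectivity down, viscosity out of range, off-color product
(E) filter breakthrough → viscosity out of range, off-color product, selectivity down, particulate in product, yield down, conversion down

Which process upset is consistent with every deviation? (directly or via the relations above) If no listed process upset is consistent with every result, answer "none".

For each candidate, compare predicted effects to what was observed:
(A) column flooding — fails on off-color product, selectivity up, viscosity out of range (predicts selectivity down, not selectivity up)
(B) reactor fouling — accounts for every observation (yield down via off-color product → yield down)
(C) control-valve stiction — conversion down yes; off-color product yes; selectivity up NO; yield down yes; viscosity out of range yes; particulate in product NO
(D) feed contamination — fails on selectivity up, particulate in product (predicts selectivity down, not selectivity up)
(E) filter breakthrough — fails on selectivity up (predicts selectivity down, not selectivity up)
Only (B) is consistent with every observation.

B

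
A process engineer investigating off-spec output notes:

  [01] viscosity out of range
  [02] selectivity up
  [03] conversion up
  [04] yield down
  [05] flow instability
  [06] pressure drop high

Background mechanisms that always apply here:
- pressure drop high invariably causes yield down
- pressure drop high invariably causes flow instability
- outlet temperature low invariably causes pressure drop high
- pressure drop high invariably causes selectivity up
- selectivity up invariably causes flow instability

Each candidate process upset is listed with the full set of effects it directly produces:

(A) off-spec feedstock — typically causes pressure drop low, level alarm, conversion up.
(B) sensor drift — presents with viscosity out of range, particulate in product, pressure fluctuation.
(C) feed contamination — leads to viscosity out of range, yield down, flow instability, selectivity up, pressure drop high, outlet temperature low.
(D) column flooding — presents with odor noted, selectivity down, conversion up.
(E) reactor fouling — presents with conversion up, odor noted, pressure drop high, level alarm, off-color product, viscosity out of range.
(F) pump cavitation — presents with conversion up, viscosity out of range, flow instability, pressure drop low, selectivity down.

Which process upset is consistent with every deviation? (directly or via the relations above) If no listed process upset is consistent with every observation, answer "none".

E

Per-candidate check:
(A) off-spec feedstock — fails on viscosity out of range, selectivity up, yield down, flow instability, pressure drop high (predicts pressure drop low, not pressure drop high)
(B) sensor drift — viscosity out of range +; selectivity up -; conversion up -; yield down -; flow instability -; pressure drop high -
(C) feed contamination — viscosity out of range +; selectivity up +; conversion up -; yield down +; flow instability +; pressure drop high +
(D) column flooding — fails on viscosity out of range, selectivity up, yield down, flow instability, pressure drop high (predicts selectivity down, not selectivity up)
(E) reactor fouling — viscosity out of range +; selectivity up + (via pressure drop high → selectivity up); conversion up +; yield down + (via pressure drop high → yield down); flow instability + (via pressure drop high → flow instability); pressure drop high +
(F) pump cavitation — fails on selectivity up, yield down, pressure drop high (predicts selectivity down, not selectivity up; predicts pressure drop low, not pressure drop high)
Only (E) is consistent with every observation.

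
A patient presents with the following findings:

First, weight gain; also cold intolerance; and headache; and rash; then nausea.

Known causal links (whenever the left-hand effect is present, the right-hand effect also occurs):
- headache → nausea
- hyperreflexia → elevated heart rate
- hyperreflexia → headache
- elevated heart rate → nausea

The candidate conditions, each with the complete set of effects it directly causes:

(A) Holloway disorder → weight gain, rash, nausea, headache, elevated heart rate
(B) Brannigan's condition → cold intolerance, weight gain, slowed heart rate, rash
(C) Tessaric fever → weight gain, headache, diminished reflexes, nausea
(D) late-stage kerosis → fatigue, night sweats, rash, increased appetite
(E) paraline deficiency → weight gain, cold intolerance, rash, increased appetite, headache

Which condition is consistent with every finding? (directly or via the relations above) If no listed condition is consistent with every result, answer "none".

For each candidate, compare predicted effects to what was observed:
(A) Holloway disorder — does not account for cold intolerance
(B) Brannigan's condition — weight gain match; cold intolerance match; headache miss; rash match; nausea miss
(C) Tessaric fever — does not account for cold intolerance, rash
(D) late-stage kerosis — does not account for weight gain, cold intolerance, headache, nausea
(E) paraline deficiency — accounts for every observation (nausea through headache → nausea)
(E) is the only candidate with no mismatches.

E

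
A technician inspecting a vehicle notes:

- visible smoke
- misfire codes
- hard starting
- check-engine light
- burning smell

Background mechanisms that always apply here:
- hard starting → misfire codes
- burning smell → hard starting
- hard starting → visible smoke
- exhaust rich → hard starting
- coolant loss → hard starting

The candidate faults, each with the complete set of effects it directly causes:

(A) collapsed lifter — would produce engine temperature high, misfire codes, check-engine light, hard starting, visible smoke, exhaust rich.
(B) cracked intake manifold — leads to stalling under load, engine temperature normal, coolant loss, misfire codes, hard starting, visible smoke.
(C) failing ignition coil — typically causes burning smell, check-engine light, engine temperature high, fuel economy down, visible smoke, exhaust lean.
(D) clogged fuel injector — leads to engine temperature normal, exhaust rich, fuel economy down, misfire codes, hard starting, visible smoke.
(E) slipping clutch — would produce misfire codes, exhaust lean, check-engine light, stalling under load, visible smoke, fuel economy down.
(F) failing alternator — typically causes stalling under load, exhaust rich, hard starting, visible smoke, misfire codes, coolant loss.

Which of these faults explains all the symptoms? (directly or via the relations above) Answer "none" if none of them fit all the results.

Testing each hypothesis:
(A) collapsed lifter — visible smoke +; misfire codes +; hard starting +; check-engine light +; burning smell -
(B) cracked intake manifold — visible smoke +; misfire codes +; hard starting +; check-engine light -; burning smell -
(C) failing ignition coil — visible smoke +; misfire codes + (via burning smell → hard starting → misfire codes); hard starting + (via burning smell → hard starting); check-engine light +; burning smell +
(D) clogged fuel injector — does not account for check-engine light, burning smell
(E) slipping clutch — visible smoke +; misfire codes +; hard starting -; check-engine light +; burning smell -
(F) failing alternator — visible smoke +; misfire codes +; hard starting +; check-engine light -; burning smell -
(C) alone accounts for all the evidence.

C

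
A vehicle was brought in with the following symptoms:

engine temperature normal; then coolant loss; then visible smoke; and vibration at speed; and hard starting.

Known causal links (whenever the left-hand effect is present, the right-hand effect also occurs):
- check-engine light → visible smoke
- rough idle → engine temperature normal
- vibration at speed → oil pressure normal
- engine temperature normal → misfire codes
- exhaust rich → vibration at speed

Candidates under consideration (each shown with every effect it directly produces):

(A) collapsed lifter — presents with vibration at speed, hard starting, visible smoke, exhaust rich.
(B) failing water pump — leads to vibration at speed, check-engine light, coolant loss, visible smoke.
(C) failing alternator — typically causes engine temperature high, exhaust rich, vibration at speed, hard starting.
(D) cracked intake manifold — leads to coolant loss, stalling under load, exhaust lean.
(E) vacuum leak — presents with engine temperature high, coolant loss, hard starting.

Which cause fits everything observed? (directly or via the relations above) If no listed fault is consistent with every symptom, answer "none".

none

Per-candidate check:
(A) collapsed lifter — engine temperature normal ✗; coolant loss ✗; visible smoke ✓; vibration at speed ✓; hard starting ✓
(B) failing water pump — engine temperature normal ✗; coolant loss ✓; visible smoke ✓; vibration at speed ✓; hard starting ✗
(C) failing alternator — engine temperature normal ✗; coolant loss ✗; visible smoke ✗; vibration at speed ✓; hard starting ✓
(D) cracked intake manifold — does not account for engine temperature normal, visible smoke, vibration at speed, hard starting
(E) vacuum leak — engine temperature normal ✗; coolant loss ✓; visible smoke ✗; vibration at speed ✗; hard starting ✓
Every candidate fails on at least one observation.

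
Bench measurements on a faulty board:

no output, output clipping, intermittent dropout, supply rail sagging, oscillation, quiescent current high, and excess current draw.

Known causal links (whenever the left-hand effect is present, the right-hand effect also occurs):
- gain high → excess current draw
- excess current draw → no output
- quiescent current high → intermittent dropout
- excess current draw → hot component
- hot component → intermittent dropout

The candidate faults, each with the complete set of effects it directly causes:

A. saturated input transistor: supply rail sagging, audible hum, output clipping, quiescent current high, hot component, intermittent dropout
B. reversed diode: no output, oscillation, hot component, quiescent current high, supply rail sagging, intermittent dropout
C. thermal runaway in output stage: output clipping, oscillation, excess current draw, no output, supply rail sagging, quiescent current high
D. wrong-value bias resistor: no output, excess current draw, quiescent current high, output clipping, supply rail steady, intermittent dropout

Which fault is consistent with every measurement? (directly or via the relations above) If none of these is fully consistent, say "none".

C

Testing each hypothesis:
(A) saturated input transistor — no output NO; output clipping yes; intermittent dropout yes; supply rail sagging yes; oscillation NO; quiescent current high yes; excess current draw NO
(B) reversed diode — does not account for output clipping, excess current draw
(C) thermal runaway in output stage — no output yes; output clipping yes; intermittent dropout yes (through quiescent current high → intermittent dropout); supply rail sagging yes; oscillation yes; quiescent current high yes; excess current draw yes
(D) wrong-value bias resistor — fails on supply rail sagging, oscillation (predicts supply rail steady, not supply rail sagging)
(C) is the only candidate with no mismatches.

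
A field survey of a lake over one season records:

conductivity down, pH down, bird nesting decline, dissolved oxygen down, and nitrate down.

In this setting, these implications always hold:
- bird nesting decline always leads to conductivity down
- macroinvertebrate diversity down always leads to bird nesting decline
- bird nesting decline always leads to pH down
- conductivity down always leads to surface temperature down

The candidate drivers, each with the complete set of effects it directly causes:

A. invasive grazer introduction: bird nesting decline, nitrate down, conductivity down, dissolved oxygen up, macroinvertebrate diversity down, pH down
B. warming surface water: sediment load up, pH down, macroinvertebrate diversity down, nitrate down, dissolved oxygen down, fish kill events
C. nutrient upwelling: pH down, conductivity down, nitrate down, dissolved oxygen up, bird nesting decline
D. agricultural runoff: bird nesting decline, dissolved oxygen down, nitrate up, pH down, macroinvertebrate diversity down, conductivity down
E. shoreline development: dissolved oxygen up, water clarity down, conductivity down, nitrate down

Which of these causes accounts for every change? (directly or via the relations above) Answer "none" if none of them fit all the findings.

B

Per-candidate check:
(A) invasive grazer introduction — conductivity down ✓; pH down ✓; bird nesting decline ✓; dissolved oxygen down ✗; nitrate down ✓
(B) warming surface water — accounts for every observation (conductivity down through macroinvertebrate diversity down → bird nesting decline → conductivity down)
(C) nutrient upwelling — conductivity down ✓; pH down ✓; bird nesting decline ✓; dissolved oxygen down ✗; nitrate down ✓
(D) agricultural runoff — fails on nitrate down (predicts nitrate up, not nitrate down)
(E) shoreline development — fails on pH down, bird nesting decline, dissolved oxygen down (predicts dissolved oxygen up, not dissolved oxygen down)
(B) is the only candidate with no mismatches.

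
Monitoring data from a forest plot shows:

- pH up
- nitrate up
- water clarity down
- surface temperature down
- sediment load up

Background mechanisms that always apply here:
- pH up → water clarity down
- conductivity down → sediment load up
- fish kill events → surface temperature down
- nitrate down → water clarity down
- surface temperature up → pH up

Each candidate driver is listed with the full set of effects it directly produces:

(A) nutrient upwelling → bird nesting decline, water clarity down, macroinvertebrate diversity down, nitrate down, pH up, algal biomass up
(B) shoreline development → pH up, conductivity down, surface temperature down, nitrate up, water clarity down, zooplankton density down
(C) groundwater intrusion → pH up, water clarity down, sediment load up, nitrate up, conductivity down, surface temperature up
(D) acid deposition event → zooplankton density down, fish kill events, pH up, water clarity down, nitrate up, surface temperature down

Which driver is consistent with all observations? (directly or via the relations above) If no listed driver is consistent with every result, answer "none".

Testing each hypothesis:
(A) nutrient upwelling — pH up match; nitrate up miss; water clarity down match; surface temperature down miss; sediment load up miss
(B) shoreline development — accounts for every observation (sediment load up via conductivity down → sediment load up)
(C) groundwater intrusion — pH up match; nitrate up match; water clarity down match; surface temperature down miss; sediment load up match
(D) acid deposition event — pH up match; nitrate up match; water clarity down match; surface temperature down match; sediment load up miss
(B) alone accounts for all the evidence.

B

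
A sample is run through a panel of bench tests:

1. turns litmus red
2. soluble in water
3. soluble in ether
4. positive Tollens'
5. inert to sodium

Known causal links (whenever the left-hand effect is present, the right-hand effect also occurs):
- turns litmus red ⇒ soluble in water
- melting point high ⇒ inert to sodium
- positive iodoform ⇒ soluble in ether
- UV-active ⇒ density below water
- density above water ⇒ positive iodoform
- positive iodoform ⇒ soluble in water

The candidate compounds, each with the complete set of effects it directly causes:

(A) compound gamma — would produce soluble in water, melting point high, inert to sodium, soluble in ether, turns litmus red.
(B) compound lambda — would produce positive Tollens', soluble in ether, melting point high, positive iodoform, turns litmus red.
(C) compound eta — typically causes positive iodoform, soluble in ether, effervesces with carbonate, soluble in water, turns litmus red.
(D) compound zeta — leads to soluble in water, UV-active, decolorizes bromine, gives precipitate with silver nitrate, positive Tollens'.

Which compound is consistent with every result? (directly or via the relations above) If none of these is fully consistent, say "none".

B

Testing each hypothesis:
(A) compound gamma — turns litmus red yes; soluble in water yes; soluble in ether yes; positive Tollens' NO; inert to sodium yes
(B) compound lambda — turns litmus red yes; soluble in water yes (through positive iodoform → soluble in water); soluble in ether yes; positive Tollens' yes; inert to sodium yes (through melting point high → inert to sodium)
(C) compound eta — does not account for positive Tollens', inert to sodium
(D) compound zeta — turns litmus red NO; soluble in water yes; soluble in ether NO; positive Tollens' yes; inert to sodium NO
Only (B) is consistent with every observation.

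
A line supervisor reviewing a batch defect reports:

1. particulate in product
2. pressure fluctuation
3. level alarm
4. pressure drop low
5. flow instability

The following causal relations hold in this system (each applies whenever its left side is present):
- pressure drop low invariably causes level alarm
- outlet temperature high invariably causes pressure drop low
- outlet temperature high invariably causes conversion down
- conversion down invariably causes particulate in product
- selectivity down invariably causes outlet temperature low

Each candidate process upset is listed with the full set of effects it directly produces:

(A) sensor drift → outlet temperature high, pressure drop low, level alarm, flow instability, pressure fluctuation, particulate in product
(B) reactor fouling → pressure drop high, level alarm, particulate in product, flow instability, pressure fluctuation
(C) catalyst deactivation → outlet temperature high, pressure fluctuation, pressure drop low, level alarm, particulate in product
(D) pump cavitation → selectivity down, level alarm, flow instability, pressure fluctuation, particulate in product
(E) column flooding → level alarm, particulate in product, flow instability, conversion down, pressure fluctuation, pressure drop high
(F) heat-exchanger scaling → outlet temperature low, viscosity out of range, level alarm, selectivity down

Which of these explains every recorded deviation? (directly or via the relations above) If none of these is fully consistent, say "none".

A

Checking each candidate against the observations:
(A) sensor drift — particulate in product ✓; pressure fluctuation ✓; level alarm ✓; pressure drop low ✓; flow instability ✓
(B) reactor fouling — particulate in product ✓; pressure fluctuation ✓; level alarm ✓; pressure drop low ✗; flow instability ✓
(C) catalyst deactivation — does not account for flow instability
(D) pump cavitation — does not account for pressure drop low
(E) column flooding — particulate in product ✓; pressure fluctuation ✓; level alarm ✓; pressure drop low ✗; flow instability ✓
(F) heat-exchanger scaling — does not account for particulate in product, pressure fluctuation, pressure drop low, flow instability
(A) alone accounts for all the evidence.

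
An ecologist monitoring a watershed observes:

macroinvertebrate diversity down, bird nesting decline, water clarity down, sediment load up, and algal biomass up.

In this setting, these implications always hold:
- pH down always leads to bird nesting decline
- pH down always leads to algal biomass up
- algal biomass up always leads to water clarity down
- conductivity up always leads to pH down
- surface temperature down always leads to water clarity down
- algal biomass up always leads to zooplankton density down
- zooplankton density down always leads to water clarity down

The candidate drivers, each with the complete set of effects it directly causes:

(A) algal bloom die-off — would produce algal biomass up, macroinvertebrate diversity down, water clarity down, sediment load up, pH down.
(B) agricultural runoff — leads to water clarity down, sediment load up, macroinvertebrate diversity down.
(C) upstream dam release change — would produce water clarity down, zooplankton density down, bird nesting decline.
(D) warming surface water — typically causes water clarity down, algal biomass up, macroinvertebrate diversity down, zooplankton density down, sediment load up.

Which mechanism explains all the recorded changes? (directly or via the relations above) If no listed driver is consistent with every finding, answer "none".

A

Per-candidate check:
(A) algal bloom die-off — accounts for every observation (bird nesting decline by pH down → bird nesting decline)
(B) agricultural runoff — does not account for bird nesting decline, algal biomass up
(C) upstream dam release change — macroinvertebrate diversity down ✗; bird nesting decline ✓; water clarity down ✓; sediment load up ✗; algal biomass up ✗
(D) warming surface water — does not account for bird nesting decline
(A) is the only candidate with no mismatches.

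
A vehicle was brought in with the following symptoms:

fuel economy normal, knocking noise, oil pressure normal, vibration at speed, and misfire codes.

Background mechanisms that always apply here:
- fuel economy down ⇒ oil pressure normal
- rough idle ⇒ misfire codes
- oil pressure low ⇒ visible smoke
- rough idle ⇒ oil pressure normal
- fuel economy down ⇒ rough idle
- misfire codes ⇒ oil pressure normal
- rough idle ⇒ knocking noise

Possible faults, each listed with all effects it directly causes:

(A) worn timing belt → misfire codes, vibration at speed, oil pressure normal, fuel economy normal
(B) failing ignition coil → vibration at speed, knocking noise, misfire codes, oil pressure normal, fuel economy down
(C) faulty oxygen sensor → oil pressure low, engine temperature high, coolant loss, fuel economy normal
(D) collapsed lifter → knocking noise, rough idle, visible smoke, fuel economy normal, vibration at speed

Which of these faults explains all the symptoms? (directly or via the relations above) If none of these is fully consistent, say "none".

D

Checking each candidate against the observations:
(A) worn timing belt — fuel economy normal match; knocking noise miss; oil pressure normal match; vibration at speed match; misfire codes match
(B) failing ignition coil — fails on fuel economy normal (predicts fuel economy down, not fuel economy normal)
(C) faulty oxygen sensor — fails on knocking noise, oil pressure normal, vibration at speed, misfire codes (predicts oil pressure low, not oil pressure normal)
(D) collapsed lifter — fuel economy normal match; knocking noise match; oil pressure normal match (through rough idle → oil pressure normal); vibration at speed match; misfire codes match (through rough idle → misfire codes)
(D) alone accounts for all the evidence.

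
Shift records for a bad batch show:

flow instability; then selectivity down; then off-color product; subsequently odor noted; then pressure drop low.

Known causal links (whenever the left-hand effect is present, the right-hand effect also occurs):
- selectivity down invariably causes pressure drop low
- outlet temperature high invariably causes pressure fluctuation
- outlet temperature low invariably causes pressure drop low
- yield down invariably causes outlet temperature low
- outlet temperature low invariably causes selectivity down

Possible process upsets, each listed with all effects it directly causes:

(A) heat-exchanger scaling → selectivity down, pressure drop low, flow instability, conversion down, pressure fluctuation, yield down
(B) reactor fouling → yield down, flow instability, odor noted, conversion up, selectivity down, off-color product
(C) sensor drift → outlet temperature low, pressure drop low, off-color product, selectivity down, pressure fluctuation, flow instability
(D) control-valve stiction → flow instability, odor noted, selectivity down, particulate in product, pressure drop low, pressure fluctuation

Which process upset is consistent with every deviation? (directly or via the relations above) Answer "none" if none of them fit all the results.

Checking each candidate against the observations:
(A) heat-exchanger scaling — does not account for off-color product, odor noted
(B) reactor fouling — flow instability yes; selectivity down yes; off-color product yes; odor noted yes; pressure drop low yes (via selectivity down → pressure drop low)
(C) sensor drift — flow instability yes; selectivity down yes; off-color product yes; odor noted NO; pressure drop low yes
(D) control-valve stiction — does not account for off-color product
Only (B) is consistent with every observation.

B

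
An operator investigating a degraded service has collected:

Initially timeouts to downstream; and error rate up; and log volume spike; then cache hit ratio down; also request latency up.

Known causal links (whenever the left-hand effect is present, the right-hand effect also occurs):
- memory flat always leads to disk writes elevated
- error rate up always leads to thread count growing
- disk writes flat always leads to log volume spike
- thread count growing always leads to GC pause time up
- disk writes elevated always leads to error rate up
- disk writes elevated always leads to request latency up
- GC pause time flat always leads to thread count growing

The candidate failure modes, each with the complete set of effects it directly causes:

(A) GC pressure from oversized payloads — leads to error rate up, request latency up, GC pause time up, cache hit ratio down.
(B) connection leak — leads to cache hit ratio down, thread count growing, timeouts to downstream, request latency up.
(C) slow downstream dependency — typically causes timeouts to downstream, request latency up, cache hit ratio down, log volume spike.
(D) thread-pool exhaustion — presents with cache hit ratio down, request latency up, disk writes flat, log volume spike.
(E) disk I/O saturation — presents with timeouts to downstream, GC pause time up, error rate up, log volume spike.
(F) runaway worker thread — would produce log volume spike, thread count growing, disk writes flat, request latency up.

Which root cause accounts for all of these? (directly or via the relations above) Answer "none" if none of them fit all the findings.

none

For each candidate, compare predicted effects to what was observed:
(A) GC pressure from oversized payloads — does not account for timeouts to downstream, log volume spike
(B) connection leak — timeouts to downstream match; error rate up miss; log volume spike miss; cache hit ratio down match; request latency up match
(C) slow downstream dependency — does not account for error rate up
(D) thread-pool exhaustion — does not account for timeouts to downstream, error rate up
(E) disk I/O saturation — timeouts to downstream match; error rate up match; log volume spike match; cache hit ratio down miss; request latency up miss
(F) runaway worker thread — timeouts to downstream miss; error rate up miss; log volume spike match; cache hit ratio down miss; request latency up match
No candidate is consistent with all observations.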